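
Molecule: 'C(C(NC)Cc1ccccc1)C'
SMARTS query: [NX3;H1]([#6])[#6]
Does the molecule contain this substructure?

Yes

The pattern [NX3;H1]([#6])[#6] describes a trivalent nitrogen with one H, bonded to two carbons — a secondary amine.
The molecule carries an N-methylamino group (-NHCH3), whose atoms satisfy every constraint of the query, so the pattern matches.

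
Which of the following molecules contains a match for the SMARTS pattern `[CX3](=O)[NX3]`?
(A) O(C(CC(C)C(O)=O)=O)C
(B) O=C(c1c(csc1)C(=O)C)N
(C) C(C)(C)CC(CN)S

[CX3](=O)[NX3] describes a carbonyl carbon bonded to a trivalent nitrogen (an amide).
(A) has a carboxylic acid group (-C(=O)OH) but the carbonyl is bonded to O, not to an NX3 nitrogen.
(B) contains a primary amide (-C(=O)NH2), which satisfies every atom and bond constraint.
(C) has a primary amino group (-NH2) but the -NH2 is not attached to a carbonyl carbon.
So the answer is (B).

B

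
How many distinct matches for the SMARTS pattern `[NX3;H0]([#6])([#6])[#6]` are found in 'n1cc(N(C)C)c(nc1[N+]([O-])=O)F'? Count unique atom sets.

1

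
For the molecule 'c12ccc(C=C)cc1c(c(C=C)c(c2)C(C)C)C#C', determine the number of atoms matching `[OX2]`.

0

Check the 19 heavy atoms by environment: 10× c (aromatic, X3) → no; 3× C (X4) → no; 4× C (X3) → no; 2× C (X2) → no.
No environment satisfies the query, so 0 matching atoms.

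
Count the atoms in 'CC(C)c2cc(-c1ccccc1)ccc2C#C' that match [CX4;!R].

3

The query [CX4;!R] means: aliphatic carbon with four total connections, not in a ring.
Check the 17 heavy atoms by environment: 12× c (aromatic, X3, in 6-ring) → no; 2× C (X2, acyclic) → no; 3× C (X4, acyclic) → match.
That gives 3 matching atoms.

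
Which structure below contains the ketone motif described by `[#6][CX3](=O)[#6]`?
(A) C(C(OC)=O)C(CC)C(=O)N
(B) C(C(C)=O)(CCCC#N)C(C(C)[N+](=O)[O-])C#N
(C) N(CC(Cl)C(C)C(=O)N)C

B

[#6][CX3](=O)[#6] describes a carbonyl carbon (no H) flanked by two carbons (a ketone).
(A) has a primary amide (-C(=O)NH2) but one neighbour of the carbonyl carbon is N, not C.
(B) contains an acetyl/ketone group (-C(=O)CH3), which satisfies every atom and bond constraint.
(C) has a primary amide (-C(=O)NH2) but one neighbour of the carbonyl carbon is N, not C.
So the answer is (B).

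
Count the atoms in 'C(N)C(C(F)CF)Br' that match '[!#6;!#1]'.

Check the 8 heavy atoms by environment: 4× C → no; 2× F → match; 1× N → match; 1× Br → match.
Summing the matching environments: 2 + 1 + 1 = 4 matching atoms.

4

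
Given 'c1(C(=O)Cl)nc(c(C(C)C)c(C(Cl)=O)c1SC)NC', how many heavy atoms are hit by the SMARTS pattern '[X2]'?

Check the 19 heavy atoms by environment: 1× n (aromatic, X2) → match; 5× c (aromatic, X3) → no; 2× C (X3) → no; 2× O (X1) → no; 2× Cl (X1) → no; 1× S (X2) → match; 5× C (X4) → no; 1× N (X3) → no.
Summing the matching environments: 1 + 1 = 2 matching atoms.

2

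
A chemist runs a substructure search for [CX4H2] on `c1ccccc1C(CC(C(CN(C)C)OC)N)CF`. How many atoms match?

3

The query [CX4H2] means: sp3 carbon (X4) with exactly two hydrogens.
Check the 19 heavy atoms by environment: 3× C (H2, X4) → match; 3× C (H1, X4) → no; 1× N (H2, X3) → no; 1× N (H0, X3) → no; 3× C (H3, X4) → no; 1× O (H0, X2) → no; 1× c (aromatic, H0, X3) → no; 5× c (aromatic, H1, X3) → no; 1× F (H0, X1) → no.
That gives 3 matching atoms.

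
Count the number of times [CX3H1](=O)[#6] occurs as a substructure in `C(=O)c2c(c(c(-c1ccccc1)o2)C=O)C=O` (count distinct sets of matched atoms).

3

[CX3H1](=O)[#6] is the SMARTS for an aldehyde: an sp2 carbon with one H, double-bonded to O and single-bonded to carbon.
The molecule carries 3 separate instances of an aldehyde (-CHO) meeting every constraint; each maps to a distinct set of atoms, giving 3 matches.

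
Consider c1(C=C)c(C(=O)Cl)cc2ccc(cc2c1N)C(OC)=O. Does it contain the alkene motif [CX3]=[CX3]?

The pattern [CX3]=[CX3] describes a non-aromatic C=C double bond between two sp2 carbons — an alkene.
The molecule carries a vinyl group (-CH=CH2), whose atoms satisfy every constraint of the query, so the pattern matches.

Yes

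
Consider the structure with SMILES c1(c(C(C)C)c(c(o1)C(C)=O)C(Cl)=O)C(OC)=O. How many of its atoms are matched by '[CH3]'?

4

Check the 18 heavy atoms by environment: 1× o (aromatic, H0) → no; 4× c (aromatic, H0) → no; 3× C (H0) → no; 4× O (H0) → no; 4× C (H3) → match; 1× Cl (H0) → no; 1× C (H1) → no.
That gives 4 matching atoms.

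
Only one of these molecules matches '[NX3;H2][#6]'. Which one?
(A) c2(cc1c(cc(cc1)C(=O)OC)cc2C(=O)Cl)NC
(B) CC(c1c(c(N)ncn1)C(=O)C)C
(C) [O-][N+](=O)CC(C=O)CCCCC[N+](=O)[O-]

[NX3;H2][#6] describes a trivalent nitrogen with two H attached to carbon (a primary amine).
(A) has an N-methylamino group (-NHCH3) but the nitrogen bears two carbons and only one H (H1), not H2.
(B) contains a primary amino group (-NH2), which satisfies every atom and bond constraint.
(C) has a nitro group (-[N+](=O)[O-]) but the nitrogen is [N+] with no H, not NX3H2.
So the answer is (B).

B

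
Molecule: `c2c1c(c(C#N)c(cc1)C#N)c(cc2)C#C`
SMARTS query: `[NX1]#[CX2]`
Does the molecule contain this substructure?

The pattern [NX1]#[CX2] describes a nitrogen triple-bonded to a two-connected carbon — a nitrile.
The molecule carries a nitrile (-C#N), whose atoms satisfy every constraint of the query, so the pattern matches.

Yes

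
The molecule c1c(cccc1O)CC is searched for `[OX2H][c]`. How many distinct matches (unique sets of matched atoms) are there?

1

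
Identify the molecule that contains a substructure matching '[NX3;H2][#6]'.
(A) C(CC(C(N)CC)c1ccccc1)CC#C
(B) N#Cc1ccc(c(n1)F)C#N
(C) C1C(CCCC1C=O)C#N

[NX3;H2][#6] describes a trivalent nitrogen with two H attached to carbon (a primary amine).
(A) contains a primary amino group (-NH2), which satisfies every atom and bond constraint.
(B) has a nitrile (-C#N) but the nitrogen is NX1 (triple-bonded), not NX3 with two H.
(C) has a nitrile (-C#N) but the nitrogen is NX1 (triple-bonded), not NX3 with two H.
So the answer is (A).

A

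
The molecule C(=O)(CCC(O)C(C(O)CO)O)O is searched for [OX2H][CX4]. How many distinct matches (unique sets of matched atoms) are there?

[OX2H][CX4] is the SMARTS for an aliphatic alcohol: a hydroxyl oxygen bound to an sp3 (X4) carbon.
The molecule carries 4 separate instances of a hydroxyl group (-OH) meeting every constraint; each maps to a distinct set of atoms, giving 4 matches.

4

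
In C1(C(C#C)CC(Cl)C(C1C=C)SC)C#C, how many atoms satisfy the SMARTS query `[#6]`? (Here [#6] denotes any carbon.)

13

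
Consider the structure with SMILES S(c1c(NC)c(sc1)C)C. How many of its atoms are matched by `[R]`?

The query [R] means: R matches any atom that is part of a ring.
Check the 10 heavy atoms by environment: 1× s (aromatic, in 5-ring) → match; 4× c (aromatic, in 5-ring) → match; 1× S (acyclic) → no; 3× C (acyclic) → no; 1× N (acyclic) → no.
Summing the matching environments: 1 + 4 = 5 matching atoms.

5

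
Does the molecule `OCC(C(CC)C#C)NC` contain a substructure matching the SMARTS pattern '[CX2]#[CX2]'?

Yes

The pattern [CX2]#[CX2] describes a carbon-carbon triple bond — an alkyne.
The molecule carries an ethynyl group (-C#CH), whose atoms satisfy every constraint of the query, so the pattern matches.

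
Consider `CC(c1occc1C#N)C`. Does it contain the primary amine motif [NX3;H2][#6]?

No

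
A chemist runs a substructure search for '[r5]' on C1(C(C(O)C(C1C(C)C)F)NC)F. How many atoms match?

5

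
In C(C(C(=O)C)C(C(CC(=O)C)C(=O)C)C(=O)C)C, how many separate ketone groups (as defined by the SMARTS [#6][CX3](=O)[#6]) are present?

4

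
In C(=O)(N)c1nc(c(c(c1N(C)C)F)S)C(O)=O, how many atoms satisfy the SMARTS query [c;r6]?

Check the 17 heavy atoms by environment: 1× n (aromatic, in 6-ring) → no; 5× c (aromatic, in 6-ring) → match; 4× C (acyclic) → no; 3× O (acyclic) → no; 2× N (acyclic) → no; 1× F (acyclic) → no; 1× S (acyclic) → no.
That gives 5 matching atoms.

5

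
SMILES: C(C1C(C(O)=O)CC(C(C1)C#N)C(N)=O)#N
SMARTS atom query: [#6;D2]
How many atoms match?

4

The query [#6;D2] means: any carbon bonded to exactly two heavy atoms.
Check the 16 heavy atoms by environment: 6× C (D3) → no; 4× C (D2) → match; 3× O (D1) → no; 3× N (D1) → no.
That gives 4 matching atoms.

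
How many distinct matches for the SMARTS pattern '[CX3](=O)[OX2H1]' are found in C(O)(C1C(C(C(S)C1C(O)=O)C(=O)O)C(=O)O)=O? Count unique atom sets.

4

[CX3](=O)[OX2H1] is the SMARTS for a carboxylic acid: an sp2 carbon double-bonded to O and single-bonded to an -OH oxygen.
The molecule carries 4 separate instances of a carboxylic acid group (-C(=O)OH) meeting every constraint; each maps to a distinct set of atoms, giving 4 matches.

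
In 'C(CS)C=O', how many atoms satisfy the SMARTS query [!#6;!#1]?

2

The query [!#6;!#1] means: not carbon and not hydrogen — any heteroatom.
Check the 5 heavy atoms by environment: 3× C → no; 1× O → match; 1× S → match.
Summing the matching environments: 1 + 1 = 2 matching atoms.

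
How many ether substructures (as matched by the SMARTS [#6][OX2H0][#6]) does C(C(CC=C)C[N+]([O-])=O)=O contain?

0

[#6][OX2H0][#6] is the SMARTS for an ether: an aliphatic oxygen bridging two carbons with no H on the oxygen.
No fragment in the molecule satisfies every constraint, giving 0 matches.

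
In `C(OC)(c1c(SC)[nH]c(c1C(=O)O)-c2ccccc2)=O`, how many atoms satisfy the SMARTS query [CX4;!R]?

2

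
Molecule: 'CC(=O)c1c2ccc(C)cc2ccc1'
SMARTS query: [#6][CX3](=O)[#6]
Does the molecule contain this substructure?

The pattern [#6][CX3](=O)[#6] describes a carbonyl carbon (no H) flanked by two carbons — a ketone.
The molecule carries an acetyl/ketone group (-C(=O)CH3), whose atoms satisfy every constraint of the query, so the pattern matches.

Yes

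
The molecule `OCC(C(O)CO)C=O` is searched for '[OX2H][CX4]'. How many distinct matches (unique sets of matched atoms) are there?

3

[OX2H][CX4] is the SMARTS for an aliphatic alcohol: a hydroxyl oxygen bound to an sp3 (X4) carbon.
The molecule carries 3 separate instances of a hydroxyl group (-OH) meeting every constraint; each maps to a distinct set of atoms, giving 3 matches.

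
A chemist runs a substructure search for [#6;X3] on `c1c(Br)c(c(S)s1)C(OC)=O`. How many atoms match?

5

The query [#6;X3] means: any carbon (aromatic or not) with three total connections.
Check the 11 heavy atoms by environment: 1× s (aromatic, X2) → no; 4× c (aromatic, X3) → match; 1× C (X3) → match; 1× O (X1) → no; 1× O (X2) → no; 1× C (X4) → no; 1× S (X2) → no; 1× Br (X1) → no.
Summing the matching environments: 4 + 1 = 5 matching atoms.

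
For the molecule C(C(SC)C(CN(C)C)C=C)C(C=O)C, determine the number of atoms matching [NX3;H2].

The query [NX3;H2] means: aliphatic N with 3 total connections, two of them H — an -NH2 nitrogen (amine or amide).
Check the 15 heavy atoms by environment: 2× C (H2, X4) → no; 3× C (H1, X4) → no; 4× C (H3, X4) → no; 1× N (H0, X3) → no; 2× C (H1, X3) → no; 1× C (H2, X3) → no; 1× O (H0, X1) → no; 1× S (H0, X2) → no.
No environment satisfies the query, so 0 matching atoms.

0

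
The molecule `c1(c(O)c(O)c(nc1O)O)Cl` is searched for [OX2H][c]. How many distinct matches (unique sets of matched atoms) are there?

4

[OX2H][c] is the SMARTS for a phenol: a hydroxyl oxygen attached to an aromatic carbon.
The molecule carries 4 separate instances of a hydroxyl group (-OH) meeting every constraint; each maps to a distinct set of atoms, giving 4 matches.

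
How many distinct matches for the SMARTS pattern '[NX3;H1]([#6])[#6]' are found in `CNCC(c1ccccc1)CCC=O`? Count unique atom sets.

1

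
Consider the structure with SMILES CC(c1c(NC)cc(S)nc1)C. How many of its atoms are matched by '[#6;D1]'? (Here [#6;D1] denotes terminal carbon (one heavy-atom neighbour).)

3

Check the 12 heavy atoms by environment: 1× n (aromatic, D2) → no; 2× c (aromatic, D2) → no; 3× c (aromatic, D3) → no; 1× C (D3) → no; 3× C (D1) → match; 1× S (D1) → no; 1× N (D2) → no.
That gives 3 matching atoms.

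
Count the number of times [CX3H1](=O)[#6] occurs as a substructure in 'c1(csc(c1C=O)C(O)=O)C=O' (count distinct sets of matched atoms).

2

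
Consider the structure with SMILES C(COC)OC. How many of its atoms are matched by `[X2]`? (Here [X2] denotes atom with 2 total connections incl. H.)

2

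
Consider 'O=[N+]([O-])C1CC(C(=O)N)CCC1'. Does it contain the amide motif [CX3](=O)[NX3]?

Yes

The pattern [CX3](=O)[NX3] describes a carbonyl carbon bonded to a trivalent nitrogen — an amide.
The molecule carries a primary amide (-C(=O)NH2), whose atoms satisfy every constraint of the query, so the pattern matches.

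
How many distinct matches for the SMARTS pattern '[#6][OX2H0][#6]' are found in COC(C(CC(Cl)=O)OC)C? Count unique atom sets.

2

[#6][OX2H0][#6] is the SMARTS for an ether: an aliphatic oxygen bridging two carbons with no H on the oxygen.
The molecule carries 2 separate instances of a methoxy ether (-OCH3) meeting every constraint; each maps to a distinct set of atoms, giving 2 matches.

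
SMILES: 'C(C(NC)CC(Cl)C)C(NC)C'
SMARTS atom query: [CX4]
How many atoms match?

Check the 12 heavy atoms by environment: 9× C (X4) → match; 2× N (X3) → no; 1× Cl (X1) → no.
That gives 9 matching atoms.

9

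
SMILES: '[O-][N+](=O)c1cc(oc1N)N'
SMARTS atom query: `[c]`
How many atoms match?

The query [c] means: lowercase c matches aromatic carbon only.
Check the 10 heavy atoms by environment: 1× o (aromatic) → no; 4× c (aromatic) → match; 1× N (charge +1) → no; 1× O (charge -1) → no; 1× O → no; 2× N → no.
That gives 4 matching atoms.

4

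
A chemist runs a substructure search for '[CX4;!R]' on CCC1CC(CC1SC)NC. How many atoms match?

4

The query [CX4;!R] means: aliphatic carbon with four total connections, not in a ring.
Check the 11 heavy atoms by environment: 5× C (X4, in 5-ring) → no; 1× N (X3, acyclic) → no; 4× C (X4, acyclic) → match; 1× S (X2, acyclic) → no.
That gives 4 matching atoms.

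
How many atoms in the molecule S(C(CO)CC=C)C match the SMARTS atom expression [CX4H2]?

2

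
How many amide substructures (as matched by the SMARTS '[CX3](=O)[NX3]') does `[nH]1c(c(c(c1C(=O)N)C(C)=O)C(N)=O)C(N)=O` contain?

3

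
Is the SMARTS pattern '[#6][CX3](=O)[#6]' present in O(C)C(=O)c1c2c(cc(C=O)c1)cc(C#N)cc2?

The pattern [#6][CX3](=O)[#6] describes a carbonyl carbon (no H) flanked by two carbons — a ketone.
The closest candidate here is an aldehyde (-CHO), but the carbonyl carbon has H1, so it is not flanked by two carbons. No other fragment satisfies the full query, so there is no match.

No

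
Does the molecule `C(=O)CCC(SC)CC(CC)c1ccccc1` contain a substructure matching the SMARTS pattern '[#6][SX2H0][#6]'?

Yes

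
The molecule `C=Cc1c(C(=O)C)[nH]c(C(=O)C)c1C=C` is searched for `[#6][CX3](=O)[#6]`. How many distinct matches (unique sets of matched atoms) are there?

2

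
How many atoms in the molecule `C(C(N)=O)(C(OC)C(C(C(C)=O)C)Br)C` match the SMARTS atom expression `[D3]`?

The query [D3] means: atom with exactly three heavy-atom neighbours.
Check the 15 heavy atoms by environment: 4× C (D1) → no; 6× C (D3) → match; 1× Br (D1) → no; 1× O (D2) → no; 2× O (D1) → no; 1× N (D1) → no.
That gives 6 matching atoms.

6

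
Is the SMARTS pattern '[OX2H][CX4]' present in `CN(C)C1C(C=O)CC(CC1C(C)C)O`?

Yes

The pattern [OX2H][CX4] describes a hydroxyl oxygen bound to an sp3 (X4) carbon — an aliphatic alcohol.
The molecule carries a hydroxyl group (-OH), whose atoms satisfy every constraint of the query, so the pattern matches.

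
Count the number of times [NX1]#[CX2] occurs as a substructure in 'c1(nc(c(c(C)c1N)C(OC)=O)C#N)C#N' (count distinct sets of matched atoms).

2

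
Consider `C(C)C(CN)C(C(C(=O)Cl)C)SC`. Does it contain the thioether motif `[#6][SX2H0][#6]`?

Yes

The pattern [#6][SX2H0][#6] describes an aliphatic sulfur bridging two carbons with no H on the sulfur — a thioether.
The molecule carries a methylthio ether (-SCH3), whose atoms satisfy every constraint of the query, so the pattern matches.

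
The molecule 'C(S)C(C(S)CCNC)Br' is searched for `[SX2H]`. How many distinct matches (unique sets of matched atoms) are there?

[SX2H] is the SMARTS for a thiol: an aliphatic sulfur with two connections, one being H.
The molecule carries 2 separate instances of a thiol (-SH) meeting every constraint; each maps to a distinct set of atoms, giving 2 matches.

2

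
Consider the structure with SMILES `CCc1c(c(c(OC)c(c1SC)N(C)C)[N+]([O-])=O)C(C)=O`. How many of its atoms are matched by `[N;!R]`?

The query [N;!R] means: aliphatic nitrogen not in a ring.
Check the 21 heavy atoms by environment: 6× c (aromatic, in 6-ring) → no; 1× N (charge +1, acyclic) → match; 1× O (charge -1, acyclic) → no; 3× O (acyclic) → no; 1× N (acyclic) → match; 8× C (acyclic) → no; 1× S (acyclic) → no.
Summing the matching environments: 1 + 1 = 2 matching atoms.

2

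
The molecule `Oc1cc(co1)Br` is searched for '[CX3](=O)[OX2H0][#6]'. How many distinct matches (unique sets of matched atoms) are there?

0

[CX3](=O)[OX2H0][#6] is the SMARTS for an ester: a carbonyl carbon bonded to an oxygen that is itself bonded to carbon (no H on that O).
No fragment in the molecule satisfies every constraint, giving 0 matches.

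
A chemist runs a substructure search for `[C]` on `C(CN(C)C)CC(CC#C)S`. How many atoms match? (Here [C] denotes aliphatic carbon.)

9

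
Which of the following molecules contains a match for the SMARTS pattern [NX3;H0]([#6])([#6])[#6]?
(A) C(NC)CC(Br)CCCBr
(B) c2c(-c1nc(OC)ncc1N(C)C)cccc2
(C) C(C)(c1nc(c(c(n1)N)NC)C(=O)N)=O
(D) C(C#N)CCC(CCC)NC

[NX3;H0]([#6])([#6])[#6] describes a trivalent nitrogen with no H, bonded to three carbons (a tertiary amine).
(A) has an N-methylamino group (-NHCH3) but the nitrogen still has one H (H1), not H0.
(B) contains a dimethylamino group (-N(CH3)2), which satisfies every atom and bond constraint.
(C) has a primary amino group (-NH2) but the nitrogen has H2, not H0 with three carbons.
(D) has an N-methylamino group (-NHCH3) but the nitrogen still has one H (H1), not H0.
So the answer is (B).

B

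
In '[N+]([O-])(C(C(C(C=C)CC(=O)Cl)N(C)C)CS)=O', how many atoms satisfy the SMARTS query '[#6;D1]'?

3

The query [#6;D1] means: carbon bonded to exactly one heavy atom.
Check the 17 heavy atoms by environment: 3× C (D2) → no; 4× C (D3) → no; 1× S (D1) → no; 2× O (D1) → no; 1× Cl (D1) → no; 3× C (D1) → match; 1× N (D3) → no; 1× N (charge +1, D3) → no; 1× O (charge -1, D1) → no.
That gives 3 matching atoms.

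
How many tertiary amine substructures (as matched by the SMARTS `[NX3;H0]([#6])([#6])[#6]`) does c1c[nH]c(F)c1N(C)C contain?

1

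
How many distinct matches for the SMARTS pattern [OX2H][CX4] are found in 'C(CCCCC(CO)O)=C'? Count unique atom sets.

2

[OX2H][CX4] is the SMARTS for an aliphatic alcohol: a hydroxyl oxygen bound to an sp3 (X4) carbon.
The molecule carries 2 separate instances of a hydroxyl group (-OH) meeting every constraint; each maps to a distinct set of atoms, giving 2 matches.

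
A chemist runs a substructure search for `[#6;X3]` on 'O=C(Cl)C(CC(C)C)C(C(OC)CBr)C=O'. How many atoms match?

2

The query [#6;X3] means: any carbon (aromatic or not) with three total connections.
Check the 16 heavy atoms by environment: 9× C (X4) → no; 1× Br (X1) → no; 2× C (X3) → match; 2× O (X1) → no; 1× O (X2) → no; 1× Cl (X1) → no.
That gives 2 matching atoms.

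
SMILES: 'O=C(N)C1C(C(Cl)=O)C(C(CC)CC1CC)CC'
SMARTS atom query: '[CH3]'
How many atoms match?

3

The query [CH3] means: aliphatic carbon with exactly three hydrogens.
Check the 18 heavy atoms by environment: 5× C (H1) → no; 4× C (H2) → no; 3× C (H3) → match; 2× C (H0) → no; 2× O (H0) → no; 1× Cl (H0) → no; 1× N (H2) → no.
That gives 3 matching atoms.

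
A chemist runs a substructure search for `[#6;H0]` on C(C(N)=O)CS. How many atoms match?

Check the 6 heavy atoms by environment: 2× C (H2) → no; 1× S (H1) → no; 1× C (H0) → match; 1× O (H0) → no; 1× N (H2) → no.
That gives 1 matching atom.

1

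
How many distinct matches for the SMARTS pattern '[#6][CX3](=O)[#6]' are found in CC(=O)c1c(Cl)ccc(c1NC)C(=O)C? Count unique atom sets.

[#6][CX3](=O)[#6] is the SMARTS for a ketone: a carbonyl carbon (no H) flanked by two carbons.
The molecule carries 2 separate instances of an acetyl/ketone group (-C(=O)CH3) meeting every constraint; each maps to a distinct set of atoms, giving 2 matches.

2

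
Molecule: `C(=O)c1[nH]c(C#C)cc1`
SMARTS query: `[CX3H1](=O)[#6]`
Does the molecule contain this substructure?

Yes

The pattern [CX3H1](=O)[#6] describes an sp2 carbon with one H, double-bonded to O and single-bonded to carbon — an aldehyde.
The molecule carries an aldehyde (-CHO), whose atoms satisfy every constraint of the query, so the pattern matches.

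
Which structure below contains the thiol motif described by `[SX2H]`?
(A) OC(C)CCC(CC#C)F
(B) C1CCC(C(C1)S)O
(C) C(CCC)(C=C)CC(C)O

B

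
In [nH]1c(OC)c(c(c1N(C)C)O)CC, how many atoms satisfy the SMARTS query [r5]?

The query [r5] means: r5 matches atoms in a five-membered ring.
Check the 13 heavy atoms by environment: 1× n (aromatic, in 5-ring) → match; 4× c (aromatic, in 5-ring) → match; 2× O (acyclic) → no; 5× C (acyclic) → no; 1× N (acyclic) → no.
Summing the matching environments: 1 + 4 = 5 matching atoms.

5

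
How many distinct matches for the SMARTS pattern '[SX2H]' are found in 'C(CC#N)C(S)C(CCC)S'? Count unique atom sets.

2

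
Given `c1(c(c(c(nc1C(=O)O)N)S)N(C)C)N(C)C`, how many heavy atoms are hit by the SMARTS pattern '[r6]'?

6

Check the 17 heavy atoms by environment: 1× n (aromatic, in 6-ring) → match; 5× c (aromatic, in 6-ring) → match; 1× S (acyclic) → no; 3× N (acyclic) → no; 5× C (acyclic) → no; 2× O (acyclic) → no.
Summing the matching environments: 1 + 5 = 6 matching atoms.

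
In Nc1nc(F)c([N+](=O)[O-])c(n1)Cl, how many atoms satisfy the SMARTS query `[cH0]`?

Check the 12 heavy atoms by environment: 2× n (aromatic, H0) → no; 4× c (aromatic, H0) → match; 1× F (H0) → no; 1× N (H2) → no; 1× Cl (H0) → no; 1× N (charge +1, H0) → no; 1× O (charge -1, H0) → no; 1× O (H0) → no.
That gives 4 matching atoms.

4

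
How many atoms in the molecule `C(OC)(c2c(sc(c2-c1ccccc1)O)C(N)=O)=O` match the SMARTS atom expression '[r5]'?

5

The query [r5] means: r5 matches atoms in a five-membered ring.
Check the 19 heavy atoms by environment: 1× s (aromatic, in 5-ring) → match; 4× c (aromatic, in 5-ring) → match; 4× O (acyclic) → no; 6× c (aromatic, in 6-ring) → no; 3× C (acyclic) → no; 1× N (acyclic) → no.
Summing the matching environments: 1 + 4 = 5 matching atoms.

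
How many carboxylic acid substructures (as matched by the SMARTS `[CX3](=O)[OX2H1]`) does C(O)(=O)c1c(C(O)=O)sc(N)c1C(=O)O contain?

3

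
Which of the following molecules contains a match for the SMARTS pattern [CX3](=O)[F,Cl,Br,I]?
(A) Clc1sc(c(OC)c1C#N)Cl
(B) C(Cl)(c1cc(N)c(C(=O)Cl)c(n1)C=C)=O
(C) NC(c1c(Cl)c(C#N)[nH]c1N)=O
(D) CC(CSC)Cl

[CX3](=O)[F,Cl,Br,I] describes a carbonyl carbon bonded to a halogen (an acyl halide).
(A) has a chloro substituent but the Cl is not on a carbonyl carbon.
(B) contains an acyl chloride (-C(=O)Cl), which satisfies every atom and bond constraint.
(C) has a chloro substituent but the Cl is not on a carbonyl carbon.
(D) has a chloro substituent but the Cl is not on a carbonyl carbon.
So the answer is (B).

B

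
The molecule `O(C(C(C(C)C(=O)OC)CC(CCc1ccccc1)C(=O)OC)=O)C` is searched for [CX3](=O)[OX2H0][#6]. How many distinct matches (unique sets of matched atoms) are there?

3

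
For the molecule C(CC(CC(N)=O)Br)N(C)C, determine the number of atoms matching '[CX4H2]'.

The query [CX4H2] means: sp3 carbon (X4) with exactly two hydrogens.
Check the 11 heavy atoms by environment: 3× C (H2, X4) → match; 1× C (H1, X4) → no; 1× N (H0, X3) → no; 2× C (H3, X4) → no; 1× C (H0, X3) → no; 1× O (H0, X1) → no; 1× N (H2, X3) → no; 1× Br (H0, X1) → no.
That gives 3 matching atoms.

3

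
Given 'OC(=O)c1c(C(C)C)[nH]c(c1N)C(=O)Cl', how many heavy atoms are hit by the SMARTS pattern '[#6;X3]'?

6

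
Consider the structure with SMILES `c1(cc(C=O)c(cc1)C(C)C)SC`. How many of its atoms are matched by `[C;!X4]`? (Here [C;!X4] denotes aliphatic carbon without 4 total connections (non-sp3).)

1

The query [C;!X4] means: aliphatic carbon that does not have four total connections.
Check the 13 heavy atoms by environment: 6× c (aromatic, X3) → no; 4× C (X4) → no; 1× C (X3) → match; 1× O (X1) → no; 1× S (X2) → no.
That gives 1 matching atom.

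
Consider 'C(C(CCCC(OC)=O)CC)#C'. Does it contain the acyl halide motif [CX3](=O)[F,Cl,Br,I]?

No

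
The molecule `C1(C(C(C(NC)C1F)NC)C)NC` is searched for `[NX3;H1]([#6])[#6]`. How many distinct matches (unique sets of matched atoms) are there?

3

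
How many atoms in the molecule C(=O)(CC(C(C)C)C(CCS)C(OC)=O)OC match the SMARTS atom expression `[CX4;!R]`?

The query [CX4;!R] means: aliphatic carbon with four total connections, not in a ring.
Check the 17 heavy atoms by environment: 10× C (X4, acyclic) → match; 2× C (X3, acyclic) → no; 2× O (X1, acyclic) → no; 2× O (X2, acyclic) → no; 1× S (X2, acyclic) → no.
That gives 10 matching atoms.

10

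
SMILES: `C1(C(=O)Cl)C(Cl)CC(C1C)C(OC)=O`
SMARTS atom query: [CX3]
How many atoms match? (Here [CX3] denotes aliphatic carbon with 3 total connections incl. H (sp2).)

2

Check the 14 heavy atoms by environment: 7× C (X4) → no; 2× C (X3) → match; 2× O (X1) → no; 1× O (X2) → no; 2× Cl (X1) → no.
That gives 2 matching atoms.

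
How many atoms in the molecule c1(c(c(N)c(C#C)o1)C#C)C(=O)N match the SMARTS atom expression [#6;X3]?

Check the 13 heavy atoms by environment: 1× o (aromatic, X2) → no; 4× c (aromatic, X3) → match; 1× C (X3) → match; 1× O (X1) → no; 2× N (X3) → no; 4× C (X2) → no.
Summing the matching environments: 4 + 1 = 5 matching atoms.

5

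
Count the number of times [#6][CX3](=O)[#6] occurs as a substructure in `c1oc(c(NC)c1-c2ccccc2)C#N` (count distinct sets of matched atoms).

0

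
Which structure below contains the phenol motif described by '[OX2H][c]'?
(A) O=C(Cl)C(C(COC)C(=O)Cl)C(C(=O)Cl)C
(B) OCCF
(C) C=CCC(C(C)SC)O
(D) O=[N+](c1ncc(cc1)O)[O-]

D

[OX2H][c] describes a hydroxyl oxygen attached to an aromatic carbon (a phenol).
(A) has a methoxy ether (-OCH3) but the oxygen has H0, not H1.
(B) has a hydroxyl group (-OH) but the -OH is on an aliphatic carbon, not an aromatic c.
(C) has a hydroxyl group (-OH) but the -OH is on an aliphatic carbon, not an aromatic c.
(D) contains a hydroxyl group (-OH), which satisfies every atom and bond constraint.
So the answer is (D).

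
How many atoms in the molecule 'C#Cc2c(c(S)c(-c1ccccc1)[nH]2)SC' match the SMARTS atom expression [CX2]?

2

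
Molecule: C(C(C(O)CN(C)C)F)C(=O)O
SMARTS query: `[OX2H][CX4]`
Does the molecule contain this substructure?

Yes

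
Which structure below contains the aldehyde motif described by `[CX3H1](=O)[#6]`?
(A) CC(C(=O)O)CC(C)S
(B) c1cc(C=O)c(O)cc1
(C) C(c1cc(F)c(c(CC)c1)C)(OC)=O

B

[CX3H1](=O)[#6] describes an sp2 carbon with one H, double-bonded to O and single-bonded to carbon (an aldehyde).
(A) has a carboxylic acid group (-C(=O)OH) but the carbonyl carbon has H0 and is bonded to O, not H1.
(B) contains an aldehyde (-CHO), which satisfies every atom and bond constraint.
(C) has a methyl-ester group (-C(=O)OCH3) but the carbonyl carbon has H0, not H1.
So the answer is (B).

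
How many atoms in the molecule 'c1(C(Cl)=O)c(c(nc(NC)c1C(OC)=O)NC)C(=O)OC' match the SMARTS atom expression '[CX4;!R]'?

4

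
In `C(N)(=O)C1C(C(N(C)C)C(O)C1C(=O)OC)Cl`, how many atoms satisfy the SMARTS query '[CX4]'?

8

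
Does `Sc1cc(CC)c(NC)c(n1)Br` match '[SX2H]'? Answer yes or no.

Yes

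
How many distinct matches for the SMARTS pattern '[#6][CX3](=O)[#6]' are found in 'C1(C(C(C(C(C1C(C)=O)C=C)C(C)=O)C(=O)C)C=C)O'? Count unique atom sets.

3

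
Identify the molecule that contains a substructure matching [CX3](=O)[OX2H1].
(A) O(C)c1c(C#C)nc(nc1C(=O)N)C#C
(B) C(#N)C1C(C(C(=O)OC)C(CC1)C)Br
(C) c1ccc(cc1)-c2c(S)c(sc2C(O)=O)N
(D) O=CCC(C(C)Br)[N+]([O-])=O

[CX3](=O)[OX2H1] describes an sp2 carbon double-bonded to O and single-bonded to an -OH oxygen (a carboxylic acid).
(A) has a primary amide (-C(=O)NH2) but the carbonyl is bonded to N, not to an -OH oxygen.
(B) has a methyl-ester group (-C(=O)OCH3) but the singly-bonded O has no H (OX2H0, not OX2H1).
(C) contains a carboxylic acid group (-C(=O)OH), which satisfies every atom and bond constraint.
(D) has an aldehyde (-CHO) but there is no singly-bonded oxygen on the carbonyl carbon.
So the answer is (C).

C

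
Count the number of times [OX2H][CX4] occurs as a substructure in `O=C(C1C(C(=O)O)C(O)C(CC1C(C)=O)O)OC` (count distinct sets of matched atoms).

2

[OX2H][CX4] is the SMARTS for an aliphatic alcohol: a hydroxyl oxygen bound to an sp3 (X4) carbon.
The molecule carries 2 separate instances of a hydroxyl group (-OH) meeting every constraint; each maps to a distinct set of atoms, giving 2 matches.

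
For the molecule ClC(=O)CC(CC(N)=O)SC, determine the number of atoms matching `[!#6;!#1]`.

The query [!#6;!#1] means: not carbon and not hydrogen — any heteroatom.
Check the 11 heavy atoms by environment: 6× C → no; 2× O → match; 1× N → match; 1× S → match; 1× Cl → match.
Summing the matching environments: 2 + 1 + 1 + 1 = 5 matching atoms.

5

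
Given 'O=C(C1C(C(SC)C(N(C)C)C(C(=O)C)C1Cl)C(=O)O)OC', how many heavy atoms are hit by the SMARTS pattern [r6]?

The query [r6] means: r6 matches atoms in a six-membered ring.
Check the 22 heavy atoms by environment: 6× C (in 6-ring) → match; 1× N (acyclic) → no; 8× C (acyclic) → no; 1× Cl (acyclic) → no; 1× S (acyclic) → no; 5× O (acyclic) → no.
That gives 6 matching atoms.

6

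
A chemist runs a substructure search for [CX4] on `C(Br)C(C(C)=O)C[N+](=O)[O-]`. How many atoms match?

4

The query [CX4] means: C with X4: aliphatic carbon with exactly 4 total connections (bonds + H).
Check the 10 heavy atoms by environment: 4× C (X4) → match; 1× N (charge +1, X3) → no; 1× O (charge -1, X1) → no; 2× O (X1) → no; 1× Br (X1) → no; 1× C (X3) → no.
That gives 4 matching atoms.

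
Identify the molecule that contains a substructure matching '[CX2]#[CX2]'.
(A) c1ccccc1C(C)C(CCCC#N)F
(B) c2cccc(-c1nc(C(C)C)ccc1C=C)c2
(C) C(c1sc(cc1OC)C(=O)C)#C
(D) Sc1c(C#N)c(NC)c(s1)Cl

C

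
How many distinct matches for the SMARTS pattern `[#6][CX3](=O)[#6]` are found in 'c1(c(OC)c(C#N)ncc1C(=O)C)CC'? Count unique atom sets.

[#6][CX3](=O)[#6] is the SMARTS for a ketone: a carbonyl carbon (no H) flanked by two carbons.
Exactly one fragment in the molecule meets all constraints, giving 1 match.

1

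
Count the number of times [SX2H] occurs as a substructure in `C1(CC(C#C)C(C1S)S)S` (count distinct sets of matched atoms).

3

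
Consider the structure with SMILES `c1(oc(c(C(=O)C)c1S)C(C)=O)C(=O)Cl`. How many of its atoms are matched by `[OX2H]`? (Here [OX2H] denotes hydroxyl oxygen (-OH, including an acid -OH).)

0

The query [OX2H] means: aliphatic oxygen with two connections, one of which is H — an -OH oxygen.
Check the 15 heavy atoms by environment: 1× o (aromatic, H0, X2) → no; 4× c (aromatic, H0, X3) → no; 1× S (H1, X2) → no; 3× C (H0, X3) → no; 3× O (H0, X1) → no; 2× C (H3, X4) → no; 1× Cl (H0, X1) → no.
No environment satisfies the query, so 0 matching atoms.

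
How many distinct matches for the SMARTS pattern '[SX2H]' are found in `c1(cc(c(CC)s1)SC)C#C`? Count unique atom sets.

[SX2H] is the SMARTS for a thiol: an aliphatic sulfur with two connections, one being H.
The molecule has a methylthio ether (-SCH3), but the sulfur has H0 (bonded to two carbons), not H1; nothing else fits, so there are 0 matches.

0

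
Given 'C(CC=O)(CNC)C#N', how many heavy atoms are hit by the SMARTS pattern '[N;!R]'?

2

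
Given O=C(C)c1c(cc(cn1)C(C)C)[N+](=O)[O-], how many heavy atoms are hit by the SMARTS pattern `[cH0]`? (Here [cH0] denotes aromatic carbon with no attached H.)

Check the 15 heavy atoms by environment: 1× n (aromatic, H0) → no; 3× c (aromatic, H0) → match; 2× c (aromatic, H1) → no; 1× N (charge +1, H0) → no; 1× O (charge -1, H0) → no; 2× O (H0) → no; 1× C (H1) → no; 3× C (H3) → no; 1× C (H0) → no.
That gives 3 matching atoms.

3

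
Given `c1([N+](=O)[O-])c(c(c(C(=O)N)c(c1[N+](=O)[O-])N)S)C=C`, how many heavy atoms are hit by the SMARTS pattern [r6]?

6

The query [r6] means: r6 matches atoms in a six-membered ring.
Check the 19 heavy atoms by environment: 6× c (aromatic, in 6-ring) → match; 2× N (charge +1, acyclic) → no; 2× O (charge -1, acyclic) → no; 3× O (acyclic) → no; 3× C (acyclic) → no; 1× S (acyclic) → no; 2× N (acyclic) → no.
That gives 6 matching atoms.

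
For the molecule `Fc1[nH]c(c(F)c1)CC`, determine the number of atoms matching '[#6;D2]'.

The query [#6;D2] means: any carbon bonded to exactly two heavy atoms.
Check the 9 heavy atoms by environment: 1× n (aromatic, D2) → no; 3× c (aromatic, D3) → no; 1× c (aromatic, D2) → match; 2× F (D1) → no; 1× C (D2) → match; 1× C (D1) → no.
Summing the matching environments: 1 + 1 = 2 matching atoms.

2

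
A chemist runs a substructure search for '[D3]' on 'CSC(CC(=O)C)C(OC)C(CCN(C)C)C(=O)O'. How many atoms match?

The query [D3] means: atom with exactly three heavy-atom neighbours.
Check the 19 heavy atoms by environment: 3× C (D2) → no; 5× C (D3) → match; 3× O (D1) → no; 1× S (D2) → no; 5× C (D1) → no; 1× O (D2) → no; 1× N (D3) → match.
Summing the matching environments: 5 + 1 = 6 matching atoms.

6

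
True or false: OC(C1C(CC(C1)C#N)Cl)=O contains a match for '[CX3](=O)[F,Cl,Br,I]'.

The pattern [CX3](=O)[F,Cl,Br,I] describes a carbonyl carbon bonded to a halogen — an acyl halide.
The closest candidate here is a carboxylic acid group (-C(=O)OH), but the carbonyl is bonded to -OH, not to a halogen. No other fragment satisfies the full query, so there is no match.

False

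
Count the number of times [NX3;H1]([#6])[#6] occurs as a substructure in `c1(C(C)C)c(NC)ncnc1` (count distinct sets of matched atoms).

1

[NX3;H1]([#6])[#6] is the SMARTS for a secondary amine: a trivalent nitrogen with one H, bonded to two carbons.
Exactly one fragment in the molecule meets all constraints, giving 1 match.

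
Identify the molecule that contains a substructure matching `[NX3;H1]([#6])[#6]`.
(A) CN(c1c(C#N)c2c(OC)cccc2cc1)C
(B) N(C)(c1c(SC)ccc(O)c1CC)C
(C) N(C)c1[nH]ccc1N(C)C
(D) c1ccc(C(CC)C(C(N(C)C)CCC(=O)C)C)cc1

[NX3;H1]([#6])[#6] describes a trivalent nitrogen with one H, bonded to two carbons (a secondary amine).
(A) has a dimethylamino group (-N(CH3)2) but the nitrogen has H0, not H1.
(B) has a dimethylamino group (-N(CH3)2) but the nitrogen has H0, not H1.
(C) contains an N-methylamino group (-NHCH3), which satisfies every atom and bond constraint.
(D) has a dimethylamino group (-N(CH3)2) but the nitrogen has H0, not H1.
So the answer is (C).

C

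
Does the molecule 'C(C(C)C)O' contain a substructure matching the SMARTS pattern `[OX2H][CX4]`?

Yes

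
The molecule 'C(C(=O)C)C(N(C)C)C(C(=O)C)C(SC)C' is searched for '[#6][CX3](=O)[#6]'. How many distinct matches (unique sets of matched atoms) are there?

2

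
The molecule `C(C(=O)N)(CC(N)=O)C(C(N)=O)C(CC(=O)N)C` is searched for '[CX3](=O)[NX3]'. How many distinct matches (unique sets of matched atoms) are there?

4

[CX3](=O)[NX3] is the SMARTS for an amide: a carbonyl carbon bonded to a trivalent nitrogen.
The molecule carries 4 separate instances of a primary amide (-C(=O)NH2) meeting every constraint; each maps to a distinct set of atoms, giving 4 matches.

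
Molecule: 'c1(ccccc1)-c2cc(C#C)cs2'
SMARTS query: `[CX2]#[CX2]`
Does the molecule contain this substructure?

Yes

The pattern [CX2]#[CX2] describes a carbon-carbon triple bond — an alkyne.
The molecule carries an ethynyl group (-C#CH), whose atoms satisfy every constraint of the query, so the pattern matches.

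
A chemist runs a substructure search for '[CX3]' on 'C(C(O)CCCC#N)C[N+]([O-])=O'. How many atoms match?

0

Check the 12 heavy atoms by environment: 6× C (X4) → no; 1× C (X2) → no; 1× N (X1) → no; 1× O (X2) → no; 1× N (charge +1, X3) → no; 1× O (charge -1, X1) → no; 1× O (X1) → no.
No environment satisfies the query, so 0 matching atoms.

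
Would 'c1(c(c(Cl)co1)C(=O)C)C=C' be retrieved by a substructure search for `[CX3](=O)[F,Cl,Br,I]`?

No

The pattern [CX3](=O)[F,Cl,Br,I] describes a carbonyl carbon bonded to a halogen — an acyl halide.
The closest candidate here is a chloro substituent, but the Cl is not on a carbonyl carbon. No other fragment satisfies the full query, so there is no match.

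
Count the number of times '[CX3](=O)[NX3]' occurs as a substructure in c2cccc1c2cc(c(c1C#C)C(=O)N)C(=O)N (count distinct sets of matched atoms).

[CX3](=O)[NX3] is the SMARTS for an amide: a carbonyl carbon bonded to a trivalent nitrogen.
The molecule carries 2 separate instances of a primary amide (-C(=O)NH2) meeting every constraint; each maps to a distinct set of atoms, giving 2 matches.

2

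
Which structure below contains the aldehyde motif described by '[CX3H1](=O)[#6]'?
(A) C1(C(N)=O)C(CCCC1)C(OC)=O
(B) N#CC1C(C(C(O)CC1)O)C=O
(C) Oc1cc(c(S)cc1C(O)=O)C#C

B

[CX3H1](=O)[#6] describes an sp2 carbon with one H, double-bonded to O and single-bonded to carbon (an aldehyde).
(A) has a methyl-ester group (-C(=O)OCH3) but the carbonyl carbon has H0, not H1.
(B) contains an aldehyde (-CHO), which satisfies every atom and bond constraint.
(C) has a carboxylic acid group (-C(=O)OH) but the carbonyl carbon has H0 and is bonded to O, not H1.
So the answer is (B).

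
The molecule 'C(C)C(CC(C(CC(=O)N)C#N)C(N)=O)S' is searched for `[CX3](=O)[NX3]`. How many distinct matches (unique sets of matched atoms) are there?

2

[CX3](=O)[NX3] is the SMARTS for an amide: a carbonyl carbon bonded to a trivalent nitrogen.
The molecule carries 2 separate instances of a primary amide (-C(=O)NH2) meeting every constraint; each maps to a distinct set of atoms, giving 2 matches.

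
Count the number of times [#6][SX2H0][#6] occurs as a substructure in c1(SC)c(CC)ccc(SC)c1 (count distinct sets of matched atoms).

[#6][SX2H0][#6] is the SMARTS for a thioether: an aliphatic sulfur bridging two carbons with no H on the sulfur.
The molecule carries 2 separate instances of a methylthio ether (-SCH3) meeting every constraint; each maps to a distinct set of atoms, giving 2 matches.

2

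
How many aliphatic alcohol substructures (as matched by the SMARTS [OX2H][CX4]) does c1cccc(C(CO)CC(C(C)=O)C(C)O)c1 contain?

2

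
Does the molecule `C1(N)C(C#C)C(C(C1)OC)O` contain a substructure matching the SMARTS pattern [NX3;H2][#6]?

Yes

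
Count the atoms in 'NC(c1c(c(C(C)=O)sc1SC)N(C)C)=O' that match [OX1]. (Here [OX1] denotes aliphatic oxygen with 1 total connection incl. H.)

The query [OX1] means: aliphatic oxygen with one total connection — typically a carbonyl =O or an oxide.
Check the 16 heavy atoms by environment: 1× s (aromatic, X2) → no; 4× c (aromatic, X3) → no; 2× N (X3) → no; 4× C (X4) → no; 2× C (X3) → no; 2× O (X1) → match; 1× S (X2) → no.
That gives 2 matching atoms.

2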